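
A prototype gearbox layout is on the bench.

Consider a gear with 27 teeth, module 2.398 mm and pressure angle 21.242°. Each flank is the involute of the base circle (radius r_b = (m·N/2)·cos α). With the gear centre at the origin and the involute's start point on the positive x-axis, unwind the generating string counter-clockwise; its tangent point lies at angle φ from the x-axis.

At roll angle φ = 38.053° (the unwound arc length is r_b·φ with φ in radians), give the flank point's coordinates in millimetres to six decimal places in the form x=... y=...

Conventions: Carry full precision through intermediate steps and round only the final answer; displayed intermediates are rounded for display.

x=36.112177 y=2.818544

topology: single-mesh involute geometry — m = 2.398, N = 27
pitch radius r_p = m·N/2 = 2.398·27/2 = 32.373000
base radius r_b = r_p·cos α = 32.373000·cos 21.242° = 30.173529
roll angle φ = 38.053° = 0.66415014 rad
x = r_b·(cos φ + φ·sin φ) = 36.112177
y = r_b·(sin φ − φ·cos φ) = 2.818544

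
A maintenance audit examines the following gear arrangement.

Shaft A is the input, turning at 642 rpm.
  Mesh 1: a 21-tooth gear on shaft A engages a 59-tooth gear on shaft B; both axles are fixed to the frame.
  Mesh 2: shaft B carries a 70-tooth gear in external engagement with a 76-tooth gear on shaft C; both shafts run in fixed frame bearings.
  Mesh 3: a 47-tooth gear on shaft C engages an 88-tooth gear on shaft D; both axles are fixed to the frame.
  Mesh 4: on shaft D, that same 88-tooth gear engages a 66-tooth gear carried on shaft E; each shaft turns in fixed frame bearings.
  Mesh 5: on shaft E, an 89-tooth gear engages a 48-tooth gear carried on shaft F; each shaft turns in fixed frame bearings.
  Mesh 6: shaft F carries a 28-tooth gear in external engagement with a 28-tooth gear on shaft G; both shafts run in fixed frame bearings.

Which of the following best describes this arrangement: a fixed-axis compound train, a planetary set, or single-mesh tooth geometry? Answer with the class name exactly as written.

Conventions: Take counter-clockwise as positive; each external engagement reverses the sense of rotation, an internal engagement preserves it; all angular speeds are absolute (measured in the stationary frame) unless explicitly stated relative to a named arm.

fixed-axis compound train

recognized (7 fixed axles, 6 meshes): fixed-axis compound train
classification: fixed-axis compound train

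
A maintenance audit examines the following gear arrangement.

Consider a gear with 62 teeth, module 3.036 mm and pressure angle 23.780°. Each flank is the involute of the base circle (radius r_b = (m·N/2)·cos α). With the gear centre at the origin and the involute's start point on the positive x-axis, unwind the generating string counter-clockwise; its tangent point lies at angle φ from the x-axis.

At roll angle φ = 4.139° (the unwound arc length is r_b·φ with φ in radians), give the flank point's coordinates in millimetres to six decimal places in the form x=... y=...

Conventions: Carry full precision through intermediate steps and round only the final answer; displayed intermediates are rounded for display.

x=86.350026 y=0.010817

recognized (one wheel, involute flank): single-mesh tooth geometry, m = 3.036, N = 62
pitch radius r_p = m·N/2 = 3.036·62/2 = 94.116000
base radius r_b = r_p·cos α = 94.116000·cos 23.780° = 86.125596
roll angle φ = 4.139° = 0.07223918 rad
x = r_b·(cos φ + φ·sin φ) = 86.350026
y = r_b·(sin φ − φ·cos φ) = 0.010817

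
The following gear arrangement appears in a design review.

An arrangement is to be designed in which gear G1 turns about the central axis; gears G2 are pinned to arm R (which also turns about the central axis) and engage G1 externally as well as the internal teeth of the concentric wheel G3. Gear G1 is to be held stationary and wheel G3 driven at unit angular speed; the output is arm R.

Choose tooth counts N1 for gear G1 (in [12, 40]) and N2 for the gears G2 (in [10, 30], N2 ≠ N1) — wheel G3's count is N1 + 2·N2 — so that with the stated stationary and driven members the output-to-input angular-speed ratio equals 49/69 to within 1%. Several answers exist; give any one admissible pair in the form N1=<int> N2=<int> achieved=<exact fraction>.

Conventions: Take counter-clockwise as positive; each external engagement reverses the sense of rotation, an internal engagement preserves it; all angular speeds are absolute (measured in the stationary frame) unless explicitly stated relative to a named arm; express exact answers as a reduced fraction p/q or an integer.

planetary set to be sized for 49/69 (Willis relation)
Willis with ω_sun = 0: ω_arm/ω_ring = N3/(N1+N3); set equal to 49/69  ⇒  N3/N1 = (49/69)/(1 − 49/69) = 49/20
N3 = N1 + 2·N2  ⇒  N2/N1 = (N3/N1 − 1)/2 = (49/20 − 1)/2 = 29/40
smallest multiple with N1 ≥ 12 and N2 ≥ 10: k = 1  ⇒  N1 = 1·40 = 40, N2 = 1·29 = 29 (N1 ≤ 40, N2 ≤ 30, N2 ≠ N1 ✓), N3 = 40 + 2·29 = 98
check: N3/(N1+N3) with N1 = 40, N3 = 98 gives 49/69; |achieved − target| = 0 ≤ 49/6900 ✓

N1=40 N2=29 achieved=49/69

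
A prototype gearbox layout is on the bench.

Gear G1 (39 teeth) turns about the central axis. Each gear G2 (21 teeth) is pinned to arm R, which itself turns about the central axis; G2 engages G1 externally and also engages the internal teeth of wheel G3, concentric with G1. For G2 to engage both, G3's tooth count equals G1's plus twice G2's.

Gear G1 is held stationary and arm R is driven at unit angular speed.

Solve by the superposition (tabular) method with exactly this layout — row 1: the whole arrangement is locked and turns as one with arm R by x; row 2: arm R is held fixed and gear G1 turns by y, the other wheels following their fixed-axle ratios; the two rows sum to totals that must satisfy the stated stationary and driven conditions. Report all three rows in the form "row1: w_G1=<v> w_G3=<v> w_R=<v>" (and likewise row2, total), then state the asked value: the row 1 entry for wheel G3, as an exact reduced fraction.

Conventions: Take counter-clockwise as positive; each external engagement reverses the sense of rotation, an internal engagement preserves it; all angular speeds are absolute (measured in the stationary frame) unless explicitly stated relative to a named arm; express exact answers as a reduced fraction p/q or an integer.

class = planetary set [G3 = 39+2·21 = 81; Willis about the carrier]
row 1 — lock + rotate with arm: ω_sun = ω_ring = ω_arm = x
row 2: sun turns y, ring = −(39/81)·y, arm 0
boundary: total ω_sun = x + y = 0 and total ω_arm = x = 1  ⇒  y = -1, x = 1
row 2 ring = −(39/81)·(-1) = 13/27
totals (row 1 + row 2): sun 1 + (-1) = 0, ring 1 + 13/27 = 40/27, arm 1 + 0 = 1
asked cell (row1, ring) = 1

row1: w_G1=1 w_G3=1 w_R=1
row2: w_G1=-1 w_G3=13/27 w_R=0
total: w_G1=0 w_G3=40/27 w_R=1
asked value: 1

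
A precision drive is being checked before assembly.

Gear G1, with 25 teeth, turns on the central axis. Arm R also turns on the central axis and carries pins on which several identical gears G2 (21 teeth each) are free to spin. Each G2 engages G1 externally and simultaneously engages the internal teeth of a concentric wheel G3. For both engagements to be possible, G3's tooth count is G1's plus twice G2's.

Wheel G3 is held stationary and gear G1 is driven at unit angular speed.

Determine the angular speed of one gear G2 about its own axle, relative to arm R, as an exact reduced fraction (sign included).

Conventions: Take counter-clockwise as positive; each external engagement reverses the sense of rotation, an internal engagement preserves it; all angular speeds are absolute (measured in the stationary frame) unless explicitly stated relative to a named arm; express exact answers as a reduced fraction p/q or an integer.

recognized (axles ride arm R): planetary set, 25/21/67 teeth
ring teeth: 25 + 2·21 = 67
25(ω_sun−ω_arm) = −67(ω_ring−ω_arm),  ω_ring = 0, ω_sun = 1
25(1−ω_arm) = −67(0−ω_arm)  ⇒  92·ω_arm = 25  ⇒  ω_arm = 25/92
sun–planet mesh: 25·(1−25/92) = −21·(ω_p−ω_arm)  ⇒  ω_p−ω_arm = -1675/1932
exact speed ratio = -1675/1932

-1675/1932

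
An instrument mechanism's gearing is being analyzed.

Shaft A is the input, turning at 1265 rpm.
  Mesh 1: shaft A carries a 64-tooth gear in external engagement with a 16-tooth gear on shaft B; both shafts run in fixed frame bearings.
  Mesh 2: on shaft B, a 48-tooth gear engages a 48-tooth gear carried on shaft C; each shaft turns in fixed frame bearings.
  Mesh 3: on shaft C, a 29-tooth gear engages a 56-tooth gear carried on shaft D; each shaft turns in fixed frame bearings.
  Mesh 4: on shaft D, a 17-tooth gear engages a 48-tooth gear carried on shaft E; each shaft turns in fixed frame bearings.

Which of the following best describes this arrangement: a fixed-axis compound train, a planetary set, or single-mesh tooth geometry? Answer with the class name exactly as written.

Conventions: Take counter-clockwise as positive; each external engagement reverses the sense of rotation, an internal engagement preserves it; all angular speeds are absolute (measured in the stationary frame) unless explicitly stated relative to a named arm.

fixed-axis compound train

topology: fixed-axis compound train — 4 meshes, A→E
classification: fixed-axis compound train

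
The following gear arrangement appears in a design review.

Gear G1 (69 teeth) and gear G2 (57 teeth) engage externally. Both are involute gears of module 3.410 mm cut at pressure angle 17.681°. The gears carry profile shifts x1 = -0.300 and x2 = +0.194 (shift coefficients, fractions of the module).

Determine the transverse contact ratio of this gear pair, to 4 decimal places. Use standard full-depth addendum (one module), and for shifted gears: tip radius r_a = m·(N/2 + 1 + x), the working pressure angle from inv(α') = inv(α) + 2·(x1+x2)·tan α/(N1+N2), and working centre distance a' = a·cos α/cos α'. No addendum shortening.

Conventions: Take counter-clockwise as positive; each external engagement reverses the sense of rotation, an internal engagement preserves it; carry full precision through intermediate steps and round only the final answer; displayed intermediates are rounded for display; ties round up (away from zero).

class = single-mesh tooth geometry [involute pair 69T × 57T, m = 3.410]
base radii: r_b1 = 112.087715, r_b2 = 92.594199
tip radii: r_a1 = 120.032000, r_a2 = 101.256540
inv(α') = inv(17.681°) + 2·(-0.300+0.194)·tan α/(69+57) = 0.00964734  ⇒  α' = 17.37290°
a' = a·cos α / cos α' = 214.8300·cos 17.681°/cos 17.37290° = 214.465474
action lengths: √(r_a1²−r_b1²) = 42.942114, √(r_a2²−r_b2²) = 40.978057
base pitch p_b = π·m·cos α = 10.206781
CR = (42.942114 + 40.978057 − 214.465474·sin 17.37290°)/10.206781 = 1.948023
contact ratio ≈ 1.9480

1.9480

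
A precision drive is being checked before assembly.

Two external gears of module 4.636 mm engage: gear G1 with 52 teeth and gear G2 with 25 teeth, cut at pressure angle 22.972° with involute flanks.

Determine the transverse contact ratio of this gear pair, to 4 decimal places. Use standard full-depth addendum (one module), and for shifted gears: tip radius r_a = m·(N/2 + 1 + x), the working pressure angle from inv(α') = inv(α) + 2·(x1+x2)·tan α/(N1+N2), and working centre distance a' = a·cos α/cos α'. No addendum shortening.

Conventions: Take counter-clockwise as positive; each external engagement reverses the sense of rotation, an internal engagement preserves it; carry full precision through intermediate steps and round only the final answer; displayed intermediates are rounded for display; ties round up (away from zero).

1.5626

recognized (one external pair, fixed centres): single-mesh tooth geometry, m = 4.636, N1 = 52, N2 = 25
base radii: r_b1 = 110.976976, r_b2 = 53.354315
tip radii: r_a1 = 125.172000, r_a2 = 62.586000
no profile shift: α' = α, a' = a
action lengths: √(r_a1²−r_b1²) = 57.897672, √(r_a2²−r_b2²) = 32.715813
base pitch p_b = π·m·cos α = 13.409402
CR = (57.897672 + 32.715813 − 178.486000·sin 22.97200°)/13.409402 = 1.562616
contact ratio ≈ 1.5626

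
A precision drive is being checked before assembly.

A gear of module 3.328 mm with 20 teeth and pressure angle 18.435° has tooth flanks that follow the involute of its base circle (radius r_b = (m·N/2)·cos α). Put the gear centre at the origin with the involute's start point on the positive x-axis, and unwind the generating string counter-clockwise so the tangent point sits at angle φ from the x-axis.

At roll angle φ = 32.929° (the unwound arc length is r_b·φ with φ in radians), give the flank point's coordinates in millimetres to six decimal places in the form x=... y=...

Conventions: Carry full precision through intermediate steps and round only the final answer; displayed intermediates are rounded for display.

topology: single-mesh involute geometry — m = 3.328, N = 20
pitch radius r_p = m·N/2 = 3.328·20/2 = 33.280000
base radius r_b = r_p·cos α = 33.280000·cos 18.435° = 31.572171
roll angle φ = 32.929° = 0.57471947 rad
x = r_b·(cos φ + φ·sin φ) = 36.363625
y = r_b·(sin φ − φ·cos φ) = 1.932581

x=36.363625 y=1.932581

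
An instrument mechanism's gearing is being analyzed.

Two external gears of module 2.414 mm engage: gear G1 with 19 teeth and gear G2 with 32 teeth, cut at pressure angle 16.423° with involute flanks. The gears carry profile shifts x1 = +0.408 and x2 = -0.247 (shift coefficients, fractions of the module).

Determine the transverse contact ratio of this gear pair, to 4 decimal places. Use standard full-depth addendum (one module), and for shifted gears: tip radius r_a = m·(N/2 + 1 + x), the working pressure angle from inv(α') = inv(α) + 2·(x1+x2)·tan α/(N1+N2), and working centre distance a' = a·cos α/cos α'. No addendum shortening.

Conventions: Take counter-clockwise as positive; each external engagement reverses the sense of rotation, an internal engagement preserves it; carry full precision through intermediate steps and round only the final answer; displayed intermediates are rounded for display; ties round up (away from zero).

class = single-mesh tooth geometry [involute pair 19T × 32T, m = 2.414]
base radii: r_b1 = 21.997346, r_b2 = 37.048162
tip radii: r_a1 = 26.331912, r_a2 = 40.441742
inv(α') = inv(16.423°) + 2·(+0.408-0.247)·tan α/(19+32) = 0.00997782  ⇒  α' = 17.56410°
a' = a·cos α / cos α' = 61.5570·cos 16.423°/cos 17.56410° = 61.932819
action lengths: √(r_a1²−r_b1²) = 14.473643, √(r_a2²−r_b2²) = 16.216293
base pitch p_b = π·m·cos α = 7.274390
CR = (14.473643 + 16.216293 − 61.932819·sin 17.56410°)/7.274390 = 1.649666
contact ratio ≈ 1.6497

1.6497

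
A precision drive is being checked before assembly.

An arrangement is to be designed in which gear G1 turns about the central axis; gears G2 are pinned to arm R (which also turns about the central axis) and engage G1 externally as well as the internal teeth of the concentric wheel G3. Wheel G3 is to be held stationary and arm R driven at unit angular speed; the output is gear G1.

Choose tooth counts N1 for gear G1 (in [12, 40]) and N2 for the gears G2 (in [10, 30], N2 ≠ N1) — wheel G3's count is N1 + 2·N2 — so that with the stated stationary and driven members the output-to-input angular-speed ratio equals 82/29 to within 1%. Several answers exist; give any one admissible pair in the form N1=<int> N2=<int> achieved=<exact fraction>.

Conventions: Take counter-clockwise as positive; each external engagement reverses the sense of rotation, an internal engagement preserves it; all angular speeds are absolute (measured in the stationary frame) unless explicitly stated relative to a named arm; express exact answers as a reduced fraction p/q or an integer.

N1=29 N2=12 achieved=82/29

planetary set to be sized for 82/29 (Willis relation)
Willis with ω_ring = 0: ω_sun/ω_arm = (N1+N3)/N1; set equal to 82/29  ⇒  N3/N1 = 82/29 − 1 = 53/29
N3 = N1 + 2·N2  ⇒  N2/N1 = (N3/N1 − 1)/2 = (53/29 − 1)/2 = 12/29
smallest multiple with N1 ≥ 12 and N2 ≥ 10: k = 1  ⇒  N1 = 1·29 = 29, N2 = 1·12 = 12 (N1 ≤ 40, N2 ≤ 30, N2 ≠ N1 ✓), N3 = 29 + 2·12 = 53
check: (N1+N3)/N1 with N1 = 29, N3 = 53 gives 82/29; |achieved − target| = 0 ≤ 41/1450 ✓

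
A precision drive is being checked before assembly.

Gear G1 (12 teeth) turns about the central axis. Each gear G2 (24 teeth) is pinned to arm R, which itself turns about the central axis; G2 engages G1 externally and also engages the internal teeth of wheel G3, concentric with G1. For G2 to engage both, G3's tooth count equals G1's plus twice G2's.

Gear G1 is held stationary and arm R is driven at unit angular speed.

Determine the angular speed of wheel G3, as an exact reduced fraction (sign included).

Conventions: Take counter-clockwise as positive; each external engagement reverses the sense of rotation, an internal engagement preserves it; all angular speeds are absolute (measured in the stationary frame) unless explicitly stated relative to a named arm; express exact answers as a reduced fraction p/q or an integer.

planetary set (12T centre, 24T on arm, 60T internal) — Willis relation
ring teeth: 12 + 2·24 = 60
12(ω_sun−ω_arm) = −60(ω_ring−ω_arm),  ω_sun = 0, ω_arm = 1
ω_ring = 1 − (12/60)(0−1) = 6/5
exact speed ratio = 6/5

6/5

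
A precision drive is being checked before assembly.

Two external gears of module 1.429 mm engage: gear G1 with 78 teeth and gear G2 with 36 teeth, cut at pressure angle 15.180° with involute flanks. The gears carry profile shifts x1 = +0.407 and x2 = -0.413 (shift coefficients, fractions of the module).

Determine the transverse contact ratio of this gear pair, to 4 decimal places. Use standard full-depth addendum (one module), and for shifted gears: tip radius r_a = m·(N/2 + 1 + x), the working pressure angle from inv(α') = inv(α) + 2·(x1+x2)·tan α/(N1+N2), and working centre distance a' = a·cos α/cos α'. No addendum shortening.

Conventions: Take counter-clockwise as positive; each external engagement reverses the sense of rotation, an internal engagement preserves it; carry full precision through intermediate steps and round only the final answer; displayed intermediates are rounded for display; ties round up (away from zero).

2.1124

recognized (one external pair, fixed centres): single-mesh tooth geometry, m = 1.429, N1 = 78, N2 = 36
base radii: r_b1 = 53.786432, r_b2 = 24.824507
tip radii: r_a1 = 57.741603, r_a2 = 26.560823
inv(α') = inv(15.180°) + 2·(+0.407-0.413)·tan α/(78+36) = 0.00634965  ⇒  α' = 15.15774°
a' = a·cos α / cos α' = 81.4530·cos 15.180°/cos 15.15774° = 81.444420
action lengths: √(r_a1²−r_b1²) = 21.002678, √(r_a2²−r_b2²) = 9.445696
base pitch p_b = π·m·cos α = 4.332694
CR = (21.002678 + 9.445696 − 81.444420·sin 15.15774°)/4.332694 = 2.112429
contact ratio ≈ 2.1124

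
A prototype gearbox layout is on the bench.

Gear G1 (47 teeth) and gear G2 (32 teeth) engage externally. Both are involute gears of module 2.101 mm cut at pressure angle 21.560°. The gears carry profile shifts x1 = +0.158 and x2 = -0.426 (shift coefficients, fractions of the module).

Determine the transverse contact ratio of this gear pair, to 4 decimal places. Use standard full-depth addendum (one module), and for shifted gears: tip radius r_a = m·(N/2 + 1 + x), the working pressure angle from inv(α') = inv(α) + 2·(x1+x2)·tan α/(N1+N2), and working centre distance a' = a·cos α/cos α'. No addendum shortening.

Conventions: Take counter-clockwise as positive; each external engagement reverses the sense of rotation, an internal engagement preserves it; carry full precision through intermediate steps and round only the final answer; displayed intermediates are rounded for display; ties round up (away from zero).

class = single-mesh tooth geometry [involute pair 47T × 32T, m = 2.101]
base radii: r_b1 = 45.918997, r_b2 = 31.263998
tip radii: r_a1 = 51.806458, r_a2 = 34.821974
inv(α') = inv(21.560°) + 2·(+0.158-0.426)·tan α/(47+32) = 0.01614686  ⇒  α' = 20.52238°
a' = a·cos α / cos α' = 82.9895·cos 21.560°/cos 20.52238° = 82.413332
action lengths: √(r_a1²−r_b1²) = 23.986554, √(r_a2²−r_b2²) = 15.334024
base pitch p_b = π·m·cos α = 6.138672
CR = (23.986554 + 15.334024 − 82.413332·sin 20.52238°)/6.138672 = 1.698848
contact ratio ≈ 1.6988

1.6988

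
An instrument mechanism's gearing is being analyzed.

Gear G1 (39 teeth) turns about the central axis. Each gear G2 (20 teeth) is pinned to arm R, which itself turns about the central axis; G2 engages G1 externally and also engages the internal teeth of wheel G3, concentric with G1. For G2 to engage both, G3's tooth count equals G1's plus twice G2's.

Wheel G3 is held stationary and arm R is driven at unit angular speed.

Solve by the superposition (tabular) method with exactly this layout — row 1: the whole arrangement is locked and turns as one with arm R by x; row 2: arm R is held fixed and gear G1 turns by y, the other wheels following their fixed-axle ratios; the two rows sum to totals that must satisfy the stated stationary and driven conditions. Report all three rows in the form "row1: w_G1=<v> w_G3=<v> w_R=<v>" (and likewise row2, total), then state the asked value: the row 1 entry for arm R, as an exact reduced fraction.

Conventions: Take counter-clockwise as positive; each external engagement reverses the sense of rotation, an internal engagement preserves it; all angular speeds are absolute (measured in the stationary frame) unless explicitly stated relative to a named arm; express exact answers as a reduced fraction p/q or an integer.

row1: w_G1=1 w_G3=1 w_R=1
row2: w_G1=79/39 w_G3=-1 w_R=0
total: w_G1=118/39 w_G3=0 w_R=1
asked value: 1

planetary set (39T centre, 20T on arm, 79T internal) — Willis relation
row 1 (train locked, turned with arm): all members turn x
row 2: sun turns y, ring = −(39/79)·y, arm 0
boundary: total ω_ring = x − (39/79)·y = 0 and total ω_arm = x = 1  ⇒  y = 79/39, x = 1
row 2 ring = −(39/79)·79/39 = -1
totals (row 1 + row 2): sun 1 + 79/39 = 118/39, ring 1 + (-1) = 0, arm 1 + 0 = 1
asked cell (row1, arm) = 1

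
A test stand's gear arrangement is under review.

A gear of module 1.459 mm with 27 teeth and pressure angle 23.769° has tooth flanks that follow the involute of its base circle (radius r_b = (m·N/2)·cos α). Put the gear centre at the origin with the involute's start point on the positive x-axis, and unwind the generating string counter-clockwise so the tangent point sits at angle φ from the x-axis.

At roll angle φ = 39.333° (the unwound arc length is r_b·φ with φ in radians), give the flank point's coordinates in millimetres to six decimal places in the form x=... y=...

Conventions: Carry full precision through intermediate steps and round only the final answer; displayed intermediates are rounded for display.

x=21.785821 y=1.853830

single-mesh involute tooth geometry (27T wheel at module 1.459)
pitch radius r_p = m·N/2 = 1.459·27/2 = 19.696500
base radius r_b = r_p·cos α = 19.696500·cos 23.769° = 18.025801
roll angle φ = 39.333° = 0.68649035 rad
x = r_b·(cos φ + φ·sin φ) = 21.785821
y = r_b·(sin φ − φ·cos φ) = 1.853830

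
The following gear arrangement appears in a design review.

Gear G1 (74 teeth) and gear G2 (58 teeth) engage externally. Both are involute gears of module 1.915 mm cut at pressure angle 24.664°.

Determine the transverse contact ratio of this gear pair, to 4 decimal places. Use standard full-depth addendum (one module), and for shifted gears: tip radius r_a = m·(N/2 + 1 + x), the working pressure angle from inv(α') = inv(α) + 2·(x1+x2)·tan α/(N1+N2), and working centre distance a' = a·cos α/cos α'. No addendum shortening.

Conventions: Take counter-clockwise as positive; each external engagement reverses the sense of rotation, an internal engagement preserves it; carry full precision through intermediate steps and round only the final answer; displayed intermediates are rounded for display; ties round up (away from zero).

1.5744

topology: single-mesh involute geometry — m = 1.915, 74T/58T pair
base radii: r_b1 = 64.390937, r_b2 = 50.468573
tip radii: r_a1 = 72.770000, r_a2 = 57.450000
no profile shift: α' = α, a' = a
action lengths: √(r_a1²−r_b1²) = 33.901034, √(r_a2²−r_b2²) = 27.448601
base pitch p_b = π·m·cos α = 5.467300
CR = (33.901034 + 27.448601 − 126.390000·sin 24.66400°)/5.467300 = 1.574374
contact ratio ≈ 1.5744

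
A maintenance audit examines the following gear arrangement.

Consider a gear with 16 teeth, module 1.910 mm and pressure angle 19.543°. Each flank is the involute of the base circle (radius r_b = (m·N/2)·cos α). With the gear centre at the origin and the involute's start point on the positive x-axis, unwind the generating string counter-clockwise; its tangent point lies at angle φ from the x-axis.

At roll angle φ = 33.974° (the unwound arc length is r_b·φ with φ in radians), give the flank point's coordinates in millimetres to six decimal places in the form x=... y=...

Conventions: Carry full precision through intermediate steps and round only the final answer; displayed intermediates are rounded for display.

x=16.712991 y=0.965957

recognized (one wheel, involute flank): single-mesh tooth geometry, m = 1.910, N = 16
pitch radius r_p = m·N/2 = 1.910·16/2 = 15.280000
base radius r_b = r_p·cos α = 15.280000·cos 19.543° = 14.399730
roll angle φ = 33.974° = 0.59295816 rad
x = r_b·(cos φ + φ·sin φ) = 16.712991
y = r_b·(sin φ − φ·cos φ) = 0.965957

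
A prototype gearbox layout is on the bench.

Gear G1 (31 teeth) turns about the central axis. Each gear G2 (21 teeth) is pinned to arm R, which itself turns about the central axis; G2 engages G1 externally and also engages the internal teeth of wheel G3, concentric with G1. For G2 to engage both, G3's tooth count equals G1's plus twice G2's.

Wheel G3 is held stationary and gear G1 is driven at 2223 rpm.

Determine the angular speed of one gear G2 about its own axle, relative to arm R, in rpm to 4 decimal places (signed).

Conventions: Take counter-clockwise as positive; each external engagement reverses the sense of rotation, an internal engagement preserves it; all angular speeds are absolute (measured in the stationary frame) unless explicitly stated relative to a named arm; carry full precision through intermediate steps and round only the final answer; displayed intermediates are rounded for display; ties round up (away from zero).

-2303.4107 rpm

planetary set (31T centre, 21T on arm, 73T internal) — Willis relation
normalise by the input: solve with ω_sun = 1, then scale by 2223 rpm
ring teeth: 31 + 2·21 = 73
31(ω_sun−ω_arm) = −73(ω_ring−ω_arm),  ω_ring = 0, ω_sun = 1
31(1−ω_arm) = −73(0−ω_arm)  ⇒  104·ω_arm = 31  ⇒  ω_arm = 31/104
sun–planet mesh: 31·(1−31/104) = −21·(ω_p−ω_arm)  ⇒  ω_p−ω_arm = -2263/2184
scale: ω_p−ω_arm = -2263/2184 × 2223 rpm = -2303.4107 rpm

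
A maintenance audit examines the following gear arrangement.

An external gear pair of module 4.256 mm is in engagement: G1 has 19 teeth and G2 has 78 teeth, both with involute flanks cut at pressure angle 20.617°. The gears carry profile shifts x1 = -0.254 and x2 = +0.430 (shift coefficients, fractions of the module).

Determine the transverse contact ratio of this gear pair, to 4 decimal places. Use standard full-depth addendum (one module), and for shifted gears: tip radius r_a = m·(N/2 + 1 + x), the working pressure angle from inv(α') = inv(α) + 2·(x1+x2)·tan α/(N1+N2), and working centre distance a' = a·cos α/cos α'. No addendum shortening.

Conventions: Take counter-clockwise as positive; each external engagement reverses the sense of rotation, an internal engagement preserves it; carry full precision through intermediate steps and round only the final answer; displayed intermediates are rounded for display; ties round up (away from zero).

1.6695

recognized (one external pair, fixed centres): single-mesh tooth geometry, m = 4.256, N1 = 19, N2 = 78
base radii: r_b1 = 37.842537, r_b2 = 155.353571
tip radii: r_a1 = 43.606976, r_a2 = 172.070080
inv(α') = inv(20.617°) + 2·(-0.254+0.430)·tan α/(19+78) = 0.01774465  ⇒  α' = 21.15420°
a' = a·cos α / cos α' = 206.4160·cos 20.617°/cos 21.15420° = 207.155800
action lengths: √(r_a1²−r_b1²) = 21.668197, √(r_a2²−r_b2²) = 73.982297
base pitch p_b = π·m·cos α = 12.514298
CR = (21.668197 + 73.982297 − 207.155800·sin 21.15420°)/12.514298 = 1.669473
contact ratio ≈ 1.6695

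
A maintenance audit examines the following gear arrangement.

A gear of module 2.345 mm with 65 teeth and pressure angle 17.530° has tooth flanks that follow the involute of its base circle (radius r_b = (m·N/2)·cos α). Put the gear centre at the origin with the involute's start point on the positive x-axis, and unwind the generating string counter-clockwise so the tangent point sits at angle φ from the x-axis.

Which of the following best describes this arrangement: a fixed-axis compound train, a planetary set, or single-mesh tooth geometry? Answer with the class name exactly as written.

topology: single-mesh involute geometry — m = 2.345, N = 65
classification: single-mesh tooth geometry

single-mesh tooth geometry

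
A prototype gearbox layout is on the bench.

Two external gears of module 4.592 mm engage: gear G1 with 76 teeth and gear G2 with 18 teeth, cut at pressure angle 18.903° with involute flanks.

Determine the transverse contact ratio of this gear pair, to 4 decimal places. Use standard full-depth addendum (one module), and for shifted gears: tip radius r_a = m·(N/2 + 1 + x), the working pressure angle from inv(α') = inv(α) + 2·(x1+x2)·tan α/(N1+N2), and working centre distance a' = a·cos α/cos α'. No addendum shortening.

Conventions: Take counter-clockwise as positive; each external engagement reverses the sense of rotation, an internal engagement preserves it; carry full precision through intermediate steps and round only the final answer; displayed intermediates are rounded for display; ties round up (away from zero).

1.7279

recognized (one external pair, fixed centres): single-mesh tooth geometry, m = 4.592, N1 = 76, N2 = 18
base radii: r_b1 = 165.085151, r_b2 = 39.099115
tip radii: r_a1 = 179.088000, r_a2 = 45.920000
no profile shift: α' = α, a' = a
action lengths: √(r_a1²−r_b1²) = 69.421932, √(r_a2²−r_b2²) = 24.081230
base pitch p_b = π·m·cos α = 13.648166
CR = (69.421932 + 24.081230 − 215.824000·sin 18.90300°)/13.648166 = 1.727948
contact ratio ≈ 1.7279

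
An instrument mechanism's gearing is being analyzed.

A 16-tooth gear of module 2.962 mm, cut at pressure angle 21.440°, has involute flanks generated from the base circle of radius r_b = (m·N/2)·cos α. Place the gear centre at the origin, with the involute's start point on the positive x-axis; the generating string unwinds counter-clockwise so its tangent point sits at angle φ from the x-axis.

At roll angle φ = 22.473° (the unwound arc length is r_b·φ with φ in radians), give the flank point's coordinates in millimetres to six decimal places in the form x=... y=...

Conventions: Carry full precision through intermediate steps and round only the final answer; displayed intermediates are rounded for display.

single-mesh involute tooth geometry (16T wheel at module 2.962)
pitch radius r_p = m·N/2 = 2.962·16/2 = 23.696000
base radius r_b = r_p·cos α = 23.696000·cos 21.440° = 22.056257
roll angle φ = 22.473° = 0.39222784 rad
x = r_b·(cos φ + φ·sin φ) = 23.688157
y = r_b·(sin φ − φ·cos φ) = 0.436847

x=23.688157 y=0.436847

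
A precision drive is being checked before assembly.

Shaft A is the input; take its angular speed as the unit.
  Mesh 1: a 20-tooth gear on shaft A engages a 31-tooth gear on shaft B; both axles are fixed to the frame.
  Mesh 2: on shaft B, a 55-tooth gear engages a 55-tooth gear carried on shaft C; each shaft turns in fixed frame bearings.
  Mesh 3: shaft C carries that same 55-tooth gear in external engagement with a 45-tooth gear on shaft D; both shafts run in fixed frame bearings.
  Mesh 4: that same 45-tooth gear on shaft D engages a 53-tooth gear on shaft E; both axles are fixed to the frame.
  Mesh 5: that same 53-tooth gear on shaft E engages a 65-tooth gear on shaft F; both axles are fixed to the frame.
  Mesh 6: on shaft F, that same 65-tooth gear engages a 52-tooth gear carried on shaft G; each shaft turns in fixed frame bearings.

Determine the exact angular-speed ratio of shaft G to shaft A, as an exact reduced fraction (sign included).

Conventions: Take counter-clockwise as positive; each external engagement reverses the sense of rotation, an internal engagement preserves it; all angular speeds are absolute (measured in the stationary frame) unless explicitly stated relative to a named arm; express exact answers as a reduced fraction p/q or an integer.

class = fixed-axis compound train [6 meshes; 6 ratios multiply, 6 sense flips]
mesh 1 [20T→31T]: running ratio 20/31, sense −
mesh 2 [55T→55T]: running ratio 20/31, sense +
mesh 3 [55T→45T]: running ratio 220/279, sense −
mesh 4 [45T→53T]: running ratio 1100/1643, sense +
mesh 5 [53T→65T]: running ratio 220/403, sense −
mesh 6 [65T→52T]: running ratio 275/403, sense +
ω_out/ω_in = 275/403

275/403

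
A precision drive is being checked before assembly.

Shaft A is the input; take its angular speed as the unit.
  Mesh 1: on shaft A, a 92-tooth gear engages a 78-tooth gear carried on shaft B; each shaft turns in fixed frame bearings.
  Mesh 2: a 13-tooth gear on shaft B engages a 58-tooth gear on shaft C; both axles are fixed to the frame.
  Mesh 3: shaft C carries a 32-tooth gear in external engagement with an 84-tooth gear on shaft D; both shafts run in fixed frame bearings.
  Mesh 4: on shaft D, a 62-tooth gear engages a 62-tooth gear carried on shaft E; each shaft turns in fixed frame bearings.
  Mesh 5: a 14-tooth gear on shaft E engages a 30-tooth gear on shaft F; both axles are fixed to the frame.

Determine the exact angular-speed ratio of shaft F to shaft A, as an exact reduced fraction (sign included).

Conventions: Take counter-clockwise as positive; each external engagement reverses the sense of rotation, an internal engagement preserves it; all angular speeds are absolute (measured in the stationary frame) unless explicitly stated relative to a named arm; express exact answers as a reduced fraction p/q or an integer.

-184/3915

class = fixed-axis compound train [5 meshes; 5 ratios multiply, 5 sense flips]
mesh 1 [92T→78T]: running ratio 46/39, sense −
mesh 2 [13T→58T]: running ratio 23/87, sense +
mesh 3 [32T→84T]: running ratio 184/1827, sense −
mesh 4 [62T→62T]: running ratio 184/1827, sense +
mesh 5 [14T→30T]: running ratio 184/3915, sense −
ω_out/ω_in = -184/3915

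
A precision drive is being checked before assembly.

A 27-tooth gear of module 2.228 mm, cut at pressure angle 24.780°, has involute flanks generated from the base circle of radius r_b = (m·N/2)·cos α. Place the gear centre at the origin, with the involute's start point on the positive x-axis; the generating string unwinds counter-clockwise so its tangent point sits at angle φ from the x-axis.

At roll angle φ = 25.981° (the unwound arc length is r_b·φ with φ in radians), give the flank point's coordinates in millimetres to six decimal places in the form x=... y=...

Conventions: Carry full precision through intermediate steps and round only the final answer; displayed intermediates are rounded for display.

x=29.973446 y=0.831420

topology: single-mesh involute geometry — m = 2.228, N = 27
pitch radius r_p = m·N/2 = 2.228·27/2 = 30.078000
base radius r_b = r_p·cos α = 30.078000·cos 24.780° = 27.308533
roll angle φ = 25.981° = 0.45345399 rad
x = r_b·(cos φ + φ·sin φ) = 29.973446
y = r_b·(sin φ − φ·cos φ) = 0.831420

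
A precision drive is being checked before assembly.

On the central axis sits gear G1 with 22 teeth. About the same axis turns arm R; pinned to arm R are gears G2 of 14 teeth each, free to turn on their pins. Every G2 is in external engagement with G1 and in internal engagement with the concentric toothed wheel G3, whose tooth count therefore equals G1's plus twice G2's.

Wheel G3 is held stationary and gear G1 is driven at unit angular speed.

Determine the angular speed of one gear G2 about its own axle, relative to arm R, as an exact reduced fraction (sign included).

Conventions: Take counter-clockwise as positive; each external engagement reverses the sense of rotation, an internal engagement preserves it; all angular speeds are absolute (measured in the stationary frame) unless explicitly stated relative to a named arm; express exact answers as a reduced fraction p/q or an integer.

-275/252

planetary set (22T centre, 14T on arm, 50T internal) — Willis relation
ring teeth: 22 + 2·14 = 50
22(ω_sun−ω_arm) = −50(ω_ring−ω_arm),  ω_ring = 0, ω_sun = 1
22(1−ω_arm) = −50(0−ω_arm)  ⇒  72·ω_arm = 22  ⇒  ω_arm = 11/36
sun–planet mesh: 22·(1−11/36) = −14·(ω_p−ω_arm)  ⇒  ω_p−ω_arm = -275/252
exact speed ratio = -275/252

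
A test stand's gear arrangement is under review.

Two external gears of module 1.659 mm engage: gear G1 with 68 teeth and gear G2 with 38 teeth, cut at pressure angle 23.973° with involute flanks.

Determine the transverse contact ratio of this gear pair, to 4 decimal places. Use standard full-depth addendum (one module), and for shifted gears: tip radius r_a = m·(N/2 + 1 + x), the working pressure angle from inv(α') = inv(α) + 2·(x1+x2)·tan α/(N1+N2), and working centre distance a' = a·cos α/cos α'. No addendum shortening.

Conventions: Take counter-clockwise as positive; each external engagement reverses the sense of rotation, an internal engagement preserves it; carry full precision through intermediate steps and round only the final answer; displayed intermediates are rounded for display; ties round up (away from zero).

1.5728

single-mesh involute tooth geometry (68T engaging 38T at module 1.659)
base radii: r_b1 = 51.540251, r_b2 = 28.801905
tip radii: r_a1 = 58.065000, r_a2 = 33.180000
no profile shift: α' = α, a' = a
action lengths: √(r_a1²−r_b1²) = 26.742228, √(r_a2²−r_b2²) = 16.473090
base pitch p_b = π·m·cos α = 4.762308
CR = (26.742228 + 16.473090 − 87.927000·sin 23.97300°)/4.762308 = 1.572776
contact ratio ≈ 1.5728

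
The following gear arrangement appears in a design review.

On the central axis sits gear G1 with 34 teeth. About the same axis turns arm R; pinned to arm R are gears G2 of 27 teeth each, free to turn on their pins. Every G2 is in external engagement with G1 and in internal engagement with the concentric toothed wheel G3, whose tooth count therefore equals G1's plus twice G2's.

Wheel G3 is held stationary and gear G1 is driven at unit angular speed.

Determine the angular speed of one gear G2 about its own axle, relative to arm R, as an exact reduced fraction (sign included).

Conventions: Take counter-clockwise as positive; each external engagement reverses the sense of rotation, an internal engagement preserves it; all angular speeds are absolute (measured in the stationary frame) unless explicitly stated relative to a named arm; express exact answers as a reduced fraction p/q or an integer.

-1496/1647

topology: planetary set — G1 34T / G2 27T / G3 88T, arm = carrier (Willis)
ring teeth: 34 + 2·27 = 88
34(ω_sun−ω_arm) = −88(ω_ring−ω_arm),  ω_ring = 0, ω_sun = 1
34(1−ω_arm) = −88(0−ω_arm)  ⇒  122·ω_arm = 34  ⇒  ω_arm = 17/61
sun–planet mesh: 34·(1−17/61) = −27·(ω_p−ω_arm)  ⇒  ω_p−ω_arm = -1496/1647
exact speed ratio = -1496/1647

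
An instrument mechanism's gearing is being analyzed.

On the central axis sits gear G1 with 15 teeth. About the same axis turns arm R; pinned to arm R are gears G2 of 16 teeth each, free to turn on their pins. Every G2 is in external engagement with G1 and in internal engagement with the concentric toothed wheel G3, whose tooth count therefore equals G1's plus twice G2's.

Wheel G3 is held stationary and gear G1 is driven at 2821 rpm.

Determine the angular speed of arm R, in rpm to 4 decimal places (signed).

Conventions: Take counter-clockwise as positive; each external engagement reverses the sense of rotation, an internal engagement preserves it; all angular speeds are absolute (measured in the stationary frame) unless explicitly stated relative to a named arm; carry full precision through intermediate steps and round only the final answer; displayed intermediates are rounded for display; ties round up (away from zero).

+682.5000 rpm

planetary set (15T centre, 16T on arm, 47T internal) — Willis relation
normalise by the input: solve with ω_sun = 1, then scale by 2821 rpm
ring teeth: 15 + 2·16 = 47
15(ω_sun−ω_arm) = −47(ω_ring−ω_arm),  ω_ring = 0, ω_sun = 1
15(1−ω_arm) = −47(0−ω_arm)  ⇒  62·ω_arm = 15  ⇒  ω_arm = 15/62
scale: ω_arm = 15/62 × 2821 rpm = +682.5000 rpm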